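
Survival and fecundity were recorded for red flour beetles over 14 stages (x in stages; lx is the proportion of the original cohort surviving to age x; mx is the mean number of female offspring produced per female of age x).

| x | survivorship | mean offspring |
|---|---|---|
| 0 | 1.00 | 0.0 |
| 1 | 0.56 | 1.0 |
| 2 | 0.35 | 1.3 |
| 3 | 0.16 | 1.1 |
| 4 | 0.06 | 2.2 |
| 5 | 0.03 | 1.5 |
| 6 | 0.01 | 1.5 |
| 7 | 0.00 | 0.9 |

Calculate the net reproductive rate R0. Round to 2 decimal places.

lx·mx by age: 0, 0.56, 0.455, 0.176, 0.132, 0.045, 0.015, 0
R0 = Σ lx·mx = 1.383 → 1.38

1.38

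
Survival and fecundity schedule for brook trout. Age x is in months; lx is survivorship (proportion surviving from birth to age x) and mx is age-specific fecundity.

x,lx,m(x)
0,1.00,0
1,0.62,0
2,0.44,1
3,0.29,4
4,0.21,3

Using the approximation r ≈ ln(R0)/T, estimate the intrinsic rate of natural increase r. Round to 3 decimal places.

0.260

R0 = Σ lx·mx = 0 + 0 + 0.44 + 1.16 + 0.63 = 2.23
Σ x·lx·mx = 6.88; T = 6.88/2.23 = 3.0852…
r ≈ ln(R0)/T = ln(2.23)/3.0852… = 0.25995… → 0.260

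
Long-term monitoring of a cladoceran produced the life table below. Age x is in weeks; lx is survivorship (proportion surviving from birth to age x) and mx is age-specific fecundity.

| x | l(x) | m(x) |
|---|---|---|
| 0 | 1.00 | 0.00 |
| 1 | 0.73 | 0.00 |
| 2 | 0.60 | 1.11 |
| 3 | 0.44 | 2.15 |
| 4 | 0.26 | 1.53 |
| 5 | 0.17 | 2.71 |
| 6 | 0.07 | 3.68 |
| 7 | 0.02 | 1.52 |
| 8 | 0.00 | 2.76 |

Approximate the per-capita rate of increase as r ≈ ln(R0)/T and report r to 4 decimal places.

R0 = Σ lx·mx = 0 + 0 + 0.666 + 0.946 + 0.3978 + 0.4607 + 0.2576 + 0.0304 + 0 = 2.7585
Σ x·lx·mx = 9.8231; T = 9.8231/2.7585 = 3.56103…
r ≈ ln(R0)/T = ln(2.7585)/3.56103… = 0.284942… → 0.2849

0.2849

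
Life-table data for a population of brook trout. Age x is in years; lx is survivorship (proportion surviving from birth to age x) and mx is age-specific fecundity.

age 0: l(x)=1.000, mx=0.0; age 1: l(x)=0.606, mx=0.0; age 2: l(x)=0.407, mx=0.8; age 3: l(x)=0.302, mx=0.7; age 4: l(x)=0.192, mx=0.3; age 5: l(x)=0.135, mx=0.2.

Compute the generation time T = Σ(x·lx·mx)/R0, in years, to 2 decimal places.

lx·mx: 0, 0, 0.3256, 0.2114, 0.0576, 0.027 → R0 = 0.6216
x·lx·mx: 0, 0, 0.6512, 0.6342, 0.2304, 0.135 → Σ = 1.6508
T = 1.6508 / 0.6216 = 2.655727… → 2.66

2.66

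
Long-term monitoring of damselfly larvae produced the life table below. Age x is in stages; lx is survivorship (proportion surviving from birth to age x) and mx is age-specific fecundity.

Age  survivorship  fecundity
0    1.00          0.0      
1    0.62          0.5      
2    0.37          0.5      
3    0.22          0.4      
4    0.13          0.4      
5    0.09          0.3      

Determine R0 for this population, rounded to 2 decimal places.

lx·mx by age: 0, 0.31, 0.185, 0.088, 0.052, 0.027
R0 = Σ lx·mx = 0.662 → 0.66

0.66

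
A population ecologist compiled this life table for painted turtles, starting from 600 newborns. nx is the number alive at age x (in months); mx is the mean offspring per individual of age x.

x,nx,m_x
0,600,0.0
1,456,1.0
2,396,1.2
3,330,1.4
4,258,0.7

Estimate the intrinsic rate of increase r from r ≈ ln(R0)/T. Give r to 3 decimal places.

lx = nx/n0 = nx/600: 1, 0.76, 0.66, 0.55, 0.43
R0 = Σ lx·mx = 0 + 0.76 + 0.792 + 0.77 + 0.301 = 2.623
Σ x·lx·mx = 5.858; T = 5.858/2.623 = 2.23332…
r ≈ ln(R0)/T = ln(2.623)/2.23332… = 0.43179… → 0.432

0.432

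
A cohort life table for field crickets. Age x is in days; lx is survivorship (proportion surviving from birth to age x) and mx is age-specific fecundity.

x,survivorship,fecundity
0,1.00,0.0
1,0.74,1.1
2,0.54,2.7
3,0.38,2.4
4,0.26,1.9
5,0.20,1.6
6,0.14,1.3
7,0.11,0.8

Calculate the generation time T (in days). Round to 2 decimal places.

lx·mx: 0, 0.814, 1.458, 0.912, 0.494, 0.32, 0.182, 0.088 → R0 = 4.268
x·lx·mx: 0, 0.814, 2.916, 2.736, 1.976, 1.6, 1.092, 0.616 → Σ = 11.75
T = 11.75 / 4.268 = 2.753046… → 2.75

2.75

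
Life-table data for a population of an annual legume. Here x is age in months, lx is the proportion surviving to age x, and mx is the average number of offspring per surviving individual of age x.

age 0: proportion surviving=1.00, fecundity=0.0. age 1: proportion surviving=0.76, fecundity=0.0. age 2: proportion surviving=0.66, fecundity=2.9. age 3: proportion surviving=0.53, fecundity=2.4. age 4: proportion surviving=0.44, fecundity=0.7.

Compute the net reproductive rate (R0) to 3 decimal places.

3.494

lx·mx by age: 0, 0, 1.914, 1.272, 0.308
R0 = Σ lx·mx = 3.494 → 3.494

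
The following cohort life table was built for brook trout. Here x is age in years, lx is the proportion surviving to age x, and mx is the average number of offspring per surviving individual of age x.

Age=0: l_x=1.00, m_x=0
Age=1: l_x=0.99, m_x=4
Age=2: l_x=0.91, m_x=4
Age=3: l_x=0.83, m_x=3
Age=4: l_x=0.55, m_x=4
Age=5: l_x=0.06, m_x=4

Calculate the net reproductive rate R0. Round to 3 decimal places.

12.530

lx·mx by age: 0, 3.96, 3.64, 2.49, 2.2, 0.24
R0 = Σ lx·mx = 12.53 → 12.530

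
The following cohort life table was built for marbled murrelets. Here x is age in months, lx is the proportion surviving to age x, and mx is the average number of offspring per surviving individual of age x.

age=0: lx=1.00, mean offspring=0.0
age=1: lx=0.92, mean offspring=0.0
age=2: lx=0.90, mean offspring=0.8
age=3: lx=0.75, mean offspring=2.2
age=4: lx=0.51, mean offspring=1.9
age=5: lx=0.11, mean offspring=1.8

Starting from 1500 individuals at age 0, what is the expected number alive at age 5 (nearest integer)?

165

Expected survivors = N0 · l_5 = 1500 × 0.11 = 165 → 165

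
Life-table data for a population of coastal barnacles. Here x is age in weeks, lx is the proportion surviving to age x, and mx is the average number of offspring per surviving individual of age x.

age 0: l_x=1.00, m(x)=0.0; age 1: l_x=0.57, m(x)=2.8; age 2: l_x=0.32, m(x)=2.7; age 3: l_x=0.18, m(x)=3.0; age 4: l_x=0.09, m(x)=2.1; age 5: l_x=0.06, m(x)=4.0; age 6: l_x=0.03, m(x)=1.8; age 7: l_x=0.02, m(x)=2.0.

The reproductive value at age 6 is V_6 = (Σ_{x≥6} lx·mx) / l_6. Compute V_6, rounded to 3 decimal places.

lx·mx for x ≥ 6: 0.054, 0.04 → sum = 0.094
V_6 = 0.094 / l_6 = 0.094 / 0.03 = 3.133333… → 3.133

3.133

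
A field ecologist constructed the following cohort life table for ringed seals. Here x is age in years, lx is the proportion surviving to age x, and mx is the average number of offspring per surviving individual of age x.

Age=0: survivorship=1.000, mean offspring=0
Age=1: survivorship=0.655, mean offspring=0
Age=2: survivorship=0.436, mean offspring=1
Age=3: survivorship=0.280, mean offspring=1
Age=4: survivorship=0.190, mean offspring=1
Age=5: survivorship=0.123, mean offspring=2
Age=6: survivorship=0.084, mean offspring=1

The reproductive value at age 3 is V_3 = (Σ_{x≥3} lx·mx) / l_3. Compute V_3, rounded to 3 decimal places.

lx·mx for x ≥ 3: 0.28, 0.19, 0.246, 0.084 → sum = 0.8
V_3 = 0.8 / l_3 = 0.8 / 0.28 = 2.857143… → 2.857

2.857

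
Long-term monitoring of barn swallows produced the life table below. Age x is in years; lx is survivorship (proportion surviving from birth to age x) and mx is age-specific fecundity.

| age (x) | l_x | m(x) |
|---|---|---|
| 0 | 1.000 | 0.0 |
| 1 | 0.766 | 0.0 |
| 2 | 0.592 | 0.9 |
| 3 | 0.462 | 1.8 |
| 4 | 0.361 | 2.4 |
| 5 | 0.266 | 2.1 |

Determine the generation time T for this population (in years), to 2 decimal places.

lx·mx: 0, 0, 0.5328, 0.8316, 0.8664, 0.5586 → R0 = 2.7894
x·lx·mx: 0, 0, 1.0656, 2.4948, 3.4656, 2.793 → Σ = 9.819
T = 9.819 / 2.7894 = 3.520112… → 3.52

3.52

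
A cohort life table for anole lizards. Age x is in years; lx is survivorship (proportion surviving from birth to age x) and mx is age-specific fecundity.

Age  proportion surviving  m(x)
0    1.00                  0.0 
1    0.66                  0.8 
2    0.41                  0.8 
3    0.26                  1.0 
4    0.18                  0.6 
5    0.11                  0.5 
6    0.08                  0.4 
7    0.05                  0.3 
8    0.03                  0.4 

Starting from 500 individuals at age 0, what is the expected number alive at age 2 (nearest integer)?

205

Expected survivors = N0 · l_2 = 500 × 0.41 = 205 → 205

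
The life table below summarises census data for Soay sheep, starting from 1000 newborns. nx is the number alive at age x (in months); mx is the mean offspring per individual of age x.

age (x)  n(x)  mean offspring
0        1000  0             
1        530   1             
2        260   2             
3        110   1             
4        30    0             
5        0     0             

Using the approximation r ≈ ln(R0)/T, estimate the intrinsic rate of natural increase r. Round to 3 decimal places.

lx = nx/n0 = nx/1000: 1, 0.53, 0.26, 0.11, 0.03, 0
R0 = Σ lx·mx = 0 + 0.53 + 0.52 + 0.11 + 0 + 0 = 1.16
Σ x·lx·mx = 1.9; T = 1.9/1.16 = 1.63793…
r ≈ ln(R0)/T = ln(1.16)/1.63793… = 0.09061… → 0.091

0.091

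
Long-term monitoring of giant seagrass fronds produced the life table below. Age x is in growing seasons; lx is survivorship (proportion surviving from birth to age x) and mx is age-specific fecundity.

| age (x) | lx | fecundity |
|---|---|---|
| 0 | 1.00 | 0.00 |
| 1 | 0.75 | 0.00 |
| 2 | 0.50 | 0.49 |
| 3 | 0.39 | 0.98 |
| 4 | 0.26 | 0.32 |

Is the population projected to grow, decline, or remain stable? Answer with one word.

R0 = Σ lx·mx = 0 + 0 + 0.245 + 0.3822 + 0.0832 = 0.7104
R0 < 1, so the population is declining.

declining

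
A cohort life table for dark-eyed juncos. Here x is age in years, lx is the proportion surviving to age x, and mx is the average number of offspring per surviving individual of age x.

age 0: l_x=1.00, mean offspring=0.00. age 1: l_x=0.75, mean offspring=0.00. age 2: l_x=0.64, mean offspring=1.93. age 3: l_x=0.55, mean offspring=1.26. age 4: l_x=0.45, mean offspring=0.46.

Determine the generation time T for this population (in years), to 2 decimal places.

lx·mx: 0, 0, 1.2352, 0.693, 0.207 → R0 = 2.1352
x·lx·mx: 0, 0, 2.4704, 2.079, 0.828 → Σ = 5.3774
T = 5.3774 / 2.1352 = 2.518453… → 2.52

2.52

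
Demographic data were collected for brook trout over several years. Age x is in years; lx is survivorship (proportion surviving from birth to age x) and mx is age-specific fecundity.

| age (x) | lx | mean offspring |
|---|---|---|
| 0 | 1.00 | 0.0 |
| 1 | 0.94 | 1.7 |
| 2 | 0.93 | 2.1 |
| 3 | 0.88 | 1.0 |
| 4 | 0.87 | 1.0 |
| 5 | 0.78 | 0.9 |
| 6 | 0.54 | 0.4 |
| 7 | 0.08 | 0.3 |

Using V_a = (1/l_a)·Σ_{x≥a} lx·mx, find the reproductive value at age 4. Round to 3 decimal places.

lx·mx for x ≥ 4: 0.87, 0.702, 0.216, 0.024 → sum = 1.812
V_4 = 1.812 / l_4 = 1.812 / 0.87 = 2.082759… → 2.083

2.083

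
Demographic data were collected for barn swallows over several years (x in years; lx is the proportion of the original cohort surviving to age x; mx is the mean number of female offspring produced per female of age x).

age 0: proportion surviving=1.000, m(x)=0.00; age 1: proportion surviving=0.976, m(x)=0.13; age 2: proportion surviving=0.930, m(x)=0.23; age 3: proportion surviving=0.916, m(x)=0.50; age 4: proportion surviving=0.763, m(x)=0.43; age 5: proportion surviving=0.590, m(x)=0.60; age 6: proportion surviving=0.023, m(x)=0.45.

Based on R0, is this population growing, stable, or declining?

growing

R0 = Σ lx·mx = 0 + 0.12688 + 0.2139 + 0.458 + 0.32809 + 0.354 + 0.01035 = 1.49122
R0 > 1, so the population is growing.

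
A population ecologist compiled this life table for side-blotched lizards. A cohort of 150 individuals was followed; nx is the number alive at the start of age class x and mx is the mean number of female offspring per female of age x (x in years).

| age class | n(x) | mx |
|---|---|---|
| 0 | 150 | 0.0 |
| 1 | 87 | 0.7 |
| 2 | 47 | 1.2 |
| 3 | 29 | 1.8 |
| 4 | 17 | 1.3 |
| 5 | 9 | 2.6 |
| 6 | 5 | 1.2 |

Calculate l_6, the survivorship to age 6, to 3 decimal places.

0.033

l_6 = n_6/n_0 = 5/150 = 0.033333… → 0.033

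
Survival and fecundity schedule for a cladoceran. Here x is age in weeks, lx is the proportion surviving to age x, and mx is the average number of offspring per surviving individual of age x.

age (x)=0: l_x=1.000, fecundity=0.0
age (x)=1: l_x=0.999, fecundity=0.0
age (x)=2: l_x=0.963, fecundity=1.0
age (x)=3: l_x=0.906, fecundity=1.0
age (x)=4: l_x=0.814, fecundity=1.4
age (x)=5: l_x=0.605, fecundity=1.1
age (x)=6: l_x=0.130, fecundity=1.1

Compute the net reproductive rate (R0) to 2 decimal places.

3.82

lx·mx by age: 0, 0, 0.963, 0.906, 1.1396, 0.6655, 0.143
R0 = Σ lx·mx = 3.8171 → 3.82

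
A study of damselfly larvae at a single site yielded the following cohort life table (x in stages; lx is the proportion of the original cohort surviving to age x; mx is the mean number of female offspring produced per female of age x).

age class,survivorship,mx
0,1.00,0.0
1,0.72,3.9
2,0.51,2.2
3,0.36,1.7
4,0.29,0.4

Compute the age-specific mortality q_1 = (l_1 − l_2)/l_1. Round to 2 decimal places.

0.29

q_1 = (l_1 − l_2) / l_1 = (0.72 − 0.51) / 0.72
     = 0.21 / 0.72 = 0.291667… → 0.29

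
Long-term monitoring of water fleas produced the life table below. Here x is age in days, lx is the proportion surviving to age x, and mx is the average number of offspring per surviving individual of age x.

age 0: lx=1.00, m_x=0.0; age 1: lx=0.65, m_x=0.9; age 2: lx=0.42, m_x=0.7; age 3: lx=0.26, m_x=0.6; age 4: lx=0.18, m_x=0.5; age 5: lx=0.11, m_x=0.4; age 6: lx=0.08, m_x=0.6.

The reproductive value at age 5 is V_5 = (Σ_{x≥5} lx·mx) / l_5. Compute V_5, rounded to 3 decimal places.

0.836

lx·mx for x ≥ 5: 0.044, 0.048 → sum = 0.092
V_5 = 0.092 / l_5 = 0.092 / 0.11 = 0.836364… → 0.836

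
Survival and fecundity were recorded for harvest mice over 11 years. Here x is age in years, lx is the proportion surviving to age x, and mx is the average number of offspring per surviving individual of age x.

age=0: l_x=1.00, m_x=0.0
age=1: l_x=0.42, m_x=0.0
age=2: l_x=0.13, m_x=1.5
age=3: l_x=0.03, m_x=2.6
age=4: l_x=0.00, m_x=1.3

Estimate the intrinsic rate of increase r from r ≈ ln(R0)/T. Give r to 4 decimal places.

R0 = Σ lx·mx = 0 + 0 + 0.195 + 0.078 + 0 = 0.273
Σ x·lx·mx = 0.624; T = 0.624/0.273 = 2.28571…
r ≈ ln(R0)/T = ln(0.273)/2.28571… = -0.567999… → -0.5680

-0.5680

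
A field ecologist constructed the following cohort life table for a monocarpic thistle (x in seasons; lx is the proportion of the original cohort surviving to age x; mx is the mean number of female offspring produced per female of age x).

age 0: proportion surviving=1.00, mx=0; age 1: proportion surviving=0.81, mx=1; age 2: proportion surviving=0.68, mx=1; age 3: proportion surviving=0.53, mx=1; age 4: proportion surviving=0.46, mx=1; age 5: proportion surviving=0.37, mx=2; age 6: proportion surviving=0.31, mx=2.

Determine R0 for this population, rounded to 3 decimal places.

3.840

lx·mx by age: 0, 0.81, 0.68, 0.53, 0.46, 0.74, 0.62
R0 = Σ lx·mx = 3.84 → 3.840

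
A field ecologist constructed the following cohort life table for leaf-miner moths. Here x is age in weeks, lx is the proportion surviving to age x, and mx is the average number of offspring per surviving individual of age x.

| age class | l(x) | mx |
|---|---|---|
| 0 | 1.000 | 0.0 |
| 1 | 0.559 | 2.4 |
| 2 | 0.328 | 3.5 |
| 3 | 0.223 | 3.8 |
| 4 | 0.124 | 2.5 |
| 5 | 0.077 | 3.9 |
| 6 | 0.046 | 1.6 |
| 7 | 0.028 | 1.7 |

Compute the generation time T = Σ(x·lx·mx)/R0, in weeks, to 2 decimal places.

lx·mx: 0, 1.3416, 1.148, 0.8474, 0.31, 0.3003, 0.0736, 0.0476 → R0 = 4.0685
x·lx·mx: 0, 1.3416, 2.296, 2.5422, 1.24, 1.5015, 0.4416, 0.3332 → Σ = 9.6961
T = 9.6961 / 4.0685 = 2.383212… → 2.38

2.38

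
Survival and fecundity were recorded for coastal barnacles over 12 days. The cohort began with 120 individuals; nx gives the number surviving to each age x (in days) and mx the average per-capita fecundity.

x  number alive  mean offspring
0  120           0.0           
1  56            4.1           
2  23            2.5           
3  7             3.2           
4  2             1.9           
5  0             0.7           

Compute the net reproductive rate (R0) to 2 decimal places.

2.61

lx = nx/n0 = nx/120: 1, 0.46667…, 0.19167…, 0.05833…, 0.01667…, 0
lx·mx by age: 0, 1.913333…, 0.479167…, 0.186667…, 0.031667…, 0
R0 = Σ lx·mx = 2.610833… → 2.61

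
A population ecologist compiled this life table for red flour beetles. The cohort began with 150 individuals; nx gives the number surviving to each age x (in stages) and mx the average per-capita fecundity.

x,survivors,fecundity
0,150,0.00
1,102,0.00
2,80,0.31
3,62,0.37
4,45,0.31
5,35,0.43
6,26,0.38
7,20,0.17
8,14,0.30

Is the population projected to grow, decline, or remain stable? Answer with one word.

declining

lx = nx/n0 = nx/150: 1, 0.68, 0.53333…, 0.41333…, 0.3, 0.23333…, 0.17333…, 0.13333…, 0.09333…
R0 = Σ lx·mx = 0 + 0 + 0.165333… + 0.152933… + 0.093 + 0.100333… + 0.065867… + 0.022667… + 0.028… = 0.628133…
R0 < 1, so the population is declining.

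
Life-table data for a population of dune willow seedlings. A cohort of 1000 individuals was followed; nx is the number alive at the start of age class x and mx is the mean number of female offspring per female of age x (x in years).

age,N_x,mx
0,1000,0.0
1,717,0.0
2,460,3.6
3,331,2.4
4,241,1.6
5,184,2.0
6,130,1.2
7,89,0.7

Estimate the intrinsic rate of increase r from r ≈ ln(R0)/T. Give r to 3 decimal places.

lx = nx/n0 = nx/1000: 1, 0.717, 0.46, 0.331, 0.241, 0.184, 0.13, 0.089
R0 = Σ lx·mx = 0 + 0 + 1.656 + 0.7944 + 0.3856 + 0.368 + 0.156 + 0.0623 = 3.4223
Σ x·lx·mx = 10.4497; T = 10.4497/3.4223 = 3.05341…
r ≈ ln(R0)/T = ln(3.4223)/3.05341… = 0.40293… → 0.403

0.403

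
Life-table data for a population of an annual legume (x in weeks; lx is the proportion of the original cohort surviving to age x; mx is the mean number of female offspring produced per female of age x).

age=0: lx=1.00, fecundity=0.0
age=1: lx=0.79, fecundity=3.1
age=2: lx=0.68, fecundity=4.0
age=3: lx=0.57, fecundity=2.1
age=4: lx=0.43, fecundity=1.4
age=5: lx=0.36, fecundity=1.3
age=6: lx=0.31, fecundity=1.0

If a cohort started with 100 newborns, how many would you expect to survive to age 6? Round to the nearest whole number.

31

Expected survivors = N0 · l_6 = 100 × 0.31 = 31 → 31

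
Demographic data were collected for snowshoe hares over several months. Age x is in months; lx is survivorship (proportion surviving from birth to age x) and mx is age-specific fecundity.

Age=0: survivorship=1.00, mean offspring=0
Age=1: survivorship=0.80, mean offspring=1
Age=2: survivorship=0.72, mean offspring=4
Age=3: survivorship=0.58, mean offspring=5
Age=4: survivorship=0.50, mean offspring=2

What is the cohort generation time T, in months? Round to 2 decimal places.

lx·mx: 0, 0.8, 2.88, 2.9, 1 → R0 = 7.58
x·lx·mx: 0, 0.8, 5.76, 8.7, 4 → Σ = 19.26
T = 19.26 / 7.58 = 2.540897… → 2.54

2.54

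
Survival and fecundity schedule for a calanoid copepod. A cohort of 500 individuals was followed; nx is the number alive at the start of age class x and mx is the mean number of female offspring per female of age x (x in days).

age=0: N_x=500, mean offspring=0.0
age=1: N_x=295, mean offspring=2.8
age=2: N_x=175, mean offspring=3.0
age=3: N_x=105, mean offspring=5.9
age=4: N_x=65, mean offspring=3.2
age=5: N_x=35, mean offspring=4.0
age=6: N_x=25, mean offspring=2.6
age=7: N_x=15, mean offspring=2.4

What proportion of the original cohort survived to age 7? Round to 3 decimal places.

0.030

l_7 = n_7/n_0 = 15/500 = 0.03 → 0.030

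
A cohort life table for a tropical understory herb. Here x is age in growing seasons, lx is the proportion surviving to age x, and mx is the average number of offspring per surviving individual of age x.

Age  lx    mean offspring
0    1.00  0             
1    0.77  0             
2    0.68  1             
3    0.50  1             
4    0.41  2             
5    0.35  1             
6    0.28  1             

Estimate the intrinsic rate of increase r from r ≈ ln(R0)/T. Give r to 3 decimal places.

0.266

R0 = Σ lx·mx = 0 + 0 + 0.68 + 0.5 + 0.82 + 0.35 + 0.28 = 2.63
Σ x·lx·mx = 9.57; T = 9.57/2.63 = 3.63878…
r ≈ ln(R0)/T = ln(2.63)/3.63878… = 0.26574… → 0.266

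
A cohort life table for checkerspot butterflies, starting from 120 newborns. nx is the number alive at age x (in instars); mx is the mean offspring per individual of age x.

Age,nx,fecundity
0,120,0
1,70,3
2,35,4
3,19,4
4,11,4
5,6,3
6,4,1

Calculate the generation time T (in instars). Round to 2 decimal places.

lx = nx/n0 = nx/120: 1, 0.58333…, 0.29167…, 0.15833…, 0.09167…, 0.05, 0.03333…
lx·mx: 0, 1.75…, 1.166667…, 0.633333…, 0.366667…, 0.15, 0.033333… → R0 = 4.1…
x·lx·mx: 0, 1.75…, 2.333333…, 1.9…, 1.466667…, 0.75, 0.2… → Σ = 8.4…
T = 8.4… / 4.1… = 2.04878… → 2.05

2.05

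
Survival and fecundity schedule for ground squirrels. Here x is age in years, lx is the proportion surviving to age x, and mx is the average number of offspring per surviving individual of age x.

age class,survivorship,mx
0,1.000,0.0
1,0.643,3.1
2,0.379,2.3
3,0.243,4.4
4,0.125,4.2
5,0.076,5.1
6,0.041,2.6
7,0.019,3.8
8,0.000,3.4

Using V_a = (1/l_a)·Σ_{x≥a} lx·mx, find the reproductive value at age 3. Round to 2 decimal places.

lx·mx for x ≥ 3: 1.0692, 0.525, 0.3876, 0.1066, 0.0722, 0 → sum = 2.1606
V_3 = 2.1606 / l_3 = 2.1606 / 0.243 = 8.891358… → 8.89

8.89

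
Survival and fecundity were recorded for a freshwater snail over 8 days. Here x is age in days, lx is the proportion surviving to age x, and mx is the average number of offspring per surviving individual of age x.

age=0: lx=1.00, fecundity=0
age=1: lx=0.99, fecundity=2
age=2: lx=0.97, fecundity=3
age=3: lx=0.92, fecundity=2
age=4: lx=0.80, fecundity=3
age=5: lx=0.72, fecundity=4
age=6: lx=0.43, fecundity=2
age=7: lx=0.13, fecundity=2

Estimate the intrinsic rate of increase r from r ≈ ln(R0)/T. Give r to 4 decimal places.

0.7632

R0 = Σ lx·mx = 0 + 1.98 + 2.91 + 1.84 + 2.4 + 2.88 + 0.86 + 0.26 = 13.13
Σ x·lx·mx = 44.3; T = 44.3/13.13 = 3.37395…
r ≈ ln(R0)/T = ln(13.13)/3.37395… = 0.76317… → 0.7632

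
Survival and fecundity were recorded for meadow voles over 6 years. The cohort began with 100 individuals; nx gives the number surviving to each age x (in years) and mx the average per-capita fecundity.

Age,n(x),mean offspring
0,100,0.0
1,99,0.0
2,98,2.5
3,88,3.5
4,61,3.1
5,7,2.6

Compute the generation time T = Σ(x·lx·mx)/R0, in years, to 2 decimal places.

2.97

lx = nx/n0 = nx/100: 1, 0.99, 0.98, 0.88, 0.61, 0.07
lx·mx: 0, 0, 2.45, 3.08, 1.891, 0.182 → R0 = 7.603
x·lx·mx: 0, 0, 4.9, 9.24, 7.564, 0.91 → Σ = 22.614
T = 22.614 / 7.603 = 2.974352… → 2.97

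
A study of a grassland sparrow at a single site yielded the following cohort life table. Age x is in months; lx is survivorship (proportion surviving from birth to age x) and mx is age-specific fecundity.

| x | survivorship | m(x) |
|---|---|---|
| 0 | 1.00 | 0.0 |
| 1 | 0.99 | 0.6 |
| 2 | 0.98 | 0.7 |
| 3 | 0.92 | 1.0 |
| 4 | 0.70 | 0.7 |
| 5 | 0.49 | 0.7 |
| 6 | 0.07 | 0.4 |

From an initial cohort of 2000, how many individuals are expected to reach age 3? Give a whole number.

Expected survivors = N0 · l_3 = 2000 × 0.92 = 1840 → 1840

1840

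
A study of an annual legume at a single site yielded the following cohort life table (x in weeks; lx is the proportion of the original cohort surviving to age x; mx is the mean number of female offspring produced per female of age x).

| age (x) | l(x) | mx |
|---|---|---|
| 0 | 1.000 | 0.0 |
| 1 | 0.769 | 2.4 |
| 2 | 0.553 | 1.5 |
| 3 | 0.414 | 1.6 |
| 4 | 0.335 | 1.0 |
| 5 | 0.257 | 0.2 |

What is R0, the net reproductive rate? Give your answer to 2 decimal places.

3.72

lx·mx by age: 0, 1.8456, 0.8295, 0.6624, 0.335, 0.0514
R0 = Σ lx·mx = 3.7239 → 3.72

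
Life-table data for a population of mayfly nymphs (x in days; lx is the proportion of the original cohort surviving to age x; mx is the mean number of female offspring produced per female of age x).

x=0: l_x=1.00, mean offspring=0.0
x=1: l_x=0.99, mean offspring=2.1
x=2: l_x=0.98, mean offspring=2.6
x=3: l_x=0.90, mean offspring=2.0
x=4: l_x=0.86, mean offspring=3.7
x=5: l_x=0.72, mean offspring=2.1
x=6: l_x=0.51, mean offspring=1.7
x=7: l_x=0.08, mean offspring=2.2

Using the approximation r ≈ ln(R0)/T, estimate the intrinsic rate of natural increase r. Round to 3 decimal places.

R0 = Σ lx·mx = 0 + 2.079 + 2.548 + 1.8 + 3.182 + 1.512 + 0.867 + 0.176 = 12.164
Σ x·lx·mx = 39.297; T = 39.297/12.164 = 3.2306…
r ≈ ln(R0)/T = ln(12.164)/3.2306… = 0.77338… → 0.773

0.773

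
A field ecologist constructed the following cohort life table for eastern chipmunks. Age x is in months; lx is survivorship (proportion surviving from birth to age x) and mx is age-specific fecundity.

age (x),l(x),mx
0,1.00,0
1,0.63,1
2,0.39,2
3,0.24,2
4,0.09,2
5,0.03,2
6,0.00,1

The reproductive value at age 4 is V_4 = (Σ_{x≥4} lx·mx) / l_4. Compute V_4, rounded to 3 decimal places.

lx·mx for x ≥ 4: 0.18, 0.06, 0 → sum = 0.24
V_4 = 0.24 / l_4 = 0.24 / 0.09 = 2.666667… → 2.667

2.667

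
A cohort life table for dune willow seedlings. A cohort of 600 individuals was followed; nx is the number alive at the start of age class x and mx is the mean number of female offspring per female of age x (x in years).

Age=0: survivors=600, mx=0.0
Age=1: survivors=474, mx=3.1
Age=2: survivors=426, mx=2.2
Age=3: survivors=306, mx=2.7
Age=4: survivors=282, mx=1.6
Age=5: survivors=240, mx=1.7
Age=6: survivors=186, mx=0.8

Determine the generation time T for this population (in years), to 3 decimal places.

2.490

lx = nx/n0 = nx/600: 1, 0.79, 0.71, 0.51, 0.47, 0.4, 0.31
lx·mx: 0, 2.449, 1.562, 1.377, 0.752, 0.68, 0.248 → R0 = 7.068
x·lx·mx: 0, 2.449, 3.124, 4.131, 3.008, 3.4, 1.488 → Σ = 17.6
T = 17.6 / 7.068 = 2.490096… → 2.490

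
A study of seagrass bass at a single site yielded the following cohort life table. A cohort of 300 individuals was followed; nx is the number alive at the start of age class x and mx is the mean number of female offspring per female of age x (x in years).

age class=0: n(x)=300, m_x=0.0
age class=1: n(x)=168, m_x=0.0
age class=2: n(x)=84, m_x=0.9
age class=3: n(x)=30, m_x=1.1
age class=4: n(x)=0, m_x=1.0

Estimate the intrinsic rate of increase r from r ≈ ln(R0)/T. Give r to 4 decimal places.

lx = nx/n0 = nx/300: 1, 0.56, 0.28, 0.1, 0
R0 = Σ lx·mx = 0 + 0 + 0.252 + 0.11 + 0 = 0.362
Σ x·lx·mx = 0.834; T = 0.834/0.362 = 2.30387…
r ≈ ln(R0)/T = ln(0.362)/2.30387… = -0.441046… → -0.4410

-0.4410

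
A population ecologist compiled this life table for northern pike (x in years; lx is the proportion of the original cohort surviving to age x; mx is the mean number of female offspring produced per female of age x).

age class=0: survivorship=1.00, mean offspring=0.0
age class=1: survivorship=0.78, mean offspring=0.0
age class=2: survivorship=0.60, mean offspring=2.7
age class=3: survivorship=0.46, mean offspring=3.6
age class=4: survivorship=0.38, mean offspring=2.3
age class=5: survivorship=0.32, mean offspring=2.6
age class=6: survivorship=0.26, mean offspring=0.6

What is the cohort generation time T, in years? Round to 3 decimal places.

lx·mx: 0, 0, 1.62, 1.656, 0.874, 0.832, 0.156 → R0 = 5.138
x·lx·mx: 0, 0, 3.24, 4.968, 3.496, 4.16, 0.936 → Σ = 16.8
T = 16.8 / 5.138 = 3.269755… → 3.270

3.270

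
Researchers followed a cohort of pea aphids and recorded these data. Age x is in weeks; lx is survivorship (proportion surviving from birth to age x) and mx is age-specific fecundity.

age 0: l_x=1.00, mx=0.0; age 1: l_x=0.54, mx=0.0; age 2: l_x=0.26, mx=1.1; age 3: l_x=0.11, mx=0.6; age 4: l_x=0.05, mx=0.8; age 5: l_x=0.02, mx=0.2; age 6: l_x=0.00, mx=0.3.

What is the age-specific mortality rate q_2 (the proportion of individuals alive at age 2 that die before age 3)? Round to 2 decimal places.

q_2 = (l_2 − l_3) / l_2 = (0.26 − 0.11) / 0.26
     = 0.15 / 0.26 = 0.576923… → 0.58

0.58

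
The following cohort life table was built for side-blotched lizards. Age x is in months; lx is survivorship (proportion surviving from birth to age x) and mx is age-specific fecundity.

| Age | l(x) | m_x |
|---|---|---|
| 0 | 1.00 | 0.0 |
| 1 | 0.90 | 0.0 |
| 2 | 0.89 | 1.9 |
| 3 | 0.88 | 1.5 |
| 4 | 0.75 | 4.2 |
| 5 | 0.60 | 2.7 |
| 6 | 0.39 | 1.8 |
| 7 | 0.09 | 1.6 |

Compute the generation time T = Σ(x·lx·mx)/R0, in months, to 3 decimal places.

lx·mx: 0, 0, 1.691, 1.32, 3.15, 1.62, 0.702, 0.144 → R0 = 8.627
x·lx·mx: 0, 0, 3.382, 3.96, 12.6, 8.1, 4.212, 1.008 → Σ = 33.262
T = 33.262 / 8.627 = 3.85557… → 3.856

3.856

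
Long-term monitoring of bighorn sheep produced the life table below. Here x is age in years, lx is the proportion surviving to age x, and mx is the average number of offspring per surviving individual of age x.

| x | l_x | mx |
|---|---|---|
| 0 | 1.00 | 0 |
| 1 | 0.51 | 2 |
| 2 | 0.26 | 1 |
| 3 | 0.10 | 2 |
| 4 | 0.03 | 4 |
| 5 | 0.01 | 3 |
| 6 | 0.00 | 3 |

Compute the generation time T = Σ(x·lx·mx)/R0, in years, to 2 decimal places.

lx·mx: 0, 1.02, 0.26, 0.2, 0.12, 0.03, 0 → R0 = 1.63
x·lx·mx: 0, 1.02, 0.52, 0.6, 0.48, 0.15, 0 → Σ = 2.77
T = 2.77 / 1.63 = 1.699387… → 1.70

1.70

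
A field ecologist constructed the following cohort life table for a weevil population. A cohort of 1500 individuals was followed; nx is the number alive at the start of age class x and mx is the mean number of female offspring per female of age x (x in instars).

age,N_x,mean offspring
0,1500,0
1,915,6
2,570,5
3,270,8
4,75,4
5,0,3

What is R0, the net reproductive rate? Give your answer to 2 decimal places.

7.20

lx = nx/n0 = nx/1500: 1, 0.61, 0.38, 0.18, 0.05, 0
lx·mx by age: 0, 3.66, 1.9, 1.44, 0.2, 0
R0 = Σ lx·mx = 7.2 → 7.20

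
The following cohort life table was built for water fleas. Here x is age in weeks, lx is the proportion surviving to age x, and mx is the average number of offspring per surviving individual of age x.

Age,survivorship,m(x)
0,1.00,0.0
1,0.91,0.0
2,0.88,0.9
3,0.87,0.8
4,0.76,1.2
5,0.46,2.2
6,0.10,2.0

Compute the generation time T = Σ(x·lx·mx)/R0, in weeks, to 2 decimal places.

3.76

lx·mx: 0, 0, 0.792, 0.696, 0.912, 1.012, 0.2 → R0 = 3.612
x·lx·mx: 0, 0, 1.584, 2.088, 3.648, 5.06, 1.2 → Σ = 13.58
T = 13.58 / 3.612 = 3.75969… → 3.76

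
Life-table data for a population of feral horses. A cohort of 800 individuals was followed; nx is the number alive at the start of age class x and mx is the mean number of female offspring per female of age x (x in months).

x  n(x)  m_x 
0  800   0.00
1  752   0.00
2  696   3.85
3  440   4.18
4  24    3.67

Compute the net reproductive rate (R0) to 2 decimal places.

5.76

lx = nx/n0 = nx/800: 1, 0.94, 0.87, 0.55, 0.03
lx·mx by age: 0, 0, 3.3495, 2.299, 0.1101
R0 = Σ lx·mx = 5.7586 → 5.76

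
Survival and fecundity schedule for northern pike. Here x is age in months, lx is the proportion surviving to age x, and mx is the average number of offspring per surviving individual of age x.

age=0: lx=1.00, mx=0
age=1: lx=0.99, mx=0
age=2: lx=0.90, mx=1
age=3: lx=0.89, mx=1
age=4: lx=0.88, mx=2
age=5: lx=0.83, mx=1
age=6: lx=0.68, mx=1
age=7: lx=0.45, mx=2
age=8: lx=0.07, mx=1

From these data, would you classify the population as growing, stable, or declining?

growing

R0 = Σ lx·mx = 0 + 0 + 0.9 + 0.89 + 1.76 + 0.83 + 0.68 + 0.9 + 0.07 = 6.03
R0 > 1, so the population is growing.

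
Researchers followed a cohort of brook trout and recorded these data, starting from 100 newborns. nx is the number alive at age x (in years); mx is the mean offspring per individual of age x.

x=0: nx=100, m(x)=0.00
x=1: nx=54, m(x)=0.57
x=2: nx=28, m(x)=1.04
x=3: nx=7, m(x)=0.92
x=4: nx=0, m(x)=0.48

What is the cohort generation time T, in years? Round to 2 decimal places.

1.63

lx = nx/n0 = nx/100: 1, 0.54, 0.28, 0.07, 0
lx·mx: 0, 0.3078, 0.2912, 0.0644, 0 → R0 = 0.6634
x·lx·mx: 0, 0.3078, 0.5824, 0.1932, 0 → Σ = 1.0834
T = 1.0834 / 0.6634 = 1.633102… → 1.63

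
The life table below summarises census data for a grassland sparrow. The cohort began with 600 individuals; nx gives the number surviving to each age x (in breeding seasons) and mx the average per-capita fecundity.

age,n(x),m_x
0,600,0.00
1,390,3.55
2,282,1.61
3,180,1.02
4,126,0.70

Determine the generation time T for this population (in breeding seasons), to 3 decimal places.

1.515

lx = nx/n0 = nx/600: 1, 0.65, 0.47, 0.3, 0.21
lx·mx: 0, 2.3075, 0.7567, 0.306, 0.147 → R0 = 3.5172
x·lx·mx: 0, 2.3075, 1.5134, 0.918, 0.588 → Σ = 5.3269
T = 5.3269 / 3.5172 = 1.514529… → 1.515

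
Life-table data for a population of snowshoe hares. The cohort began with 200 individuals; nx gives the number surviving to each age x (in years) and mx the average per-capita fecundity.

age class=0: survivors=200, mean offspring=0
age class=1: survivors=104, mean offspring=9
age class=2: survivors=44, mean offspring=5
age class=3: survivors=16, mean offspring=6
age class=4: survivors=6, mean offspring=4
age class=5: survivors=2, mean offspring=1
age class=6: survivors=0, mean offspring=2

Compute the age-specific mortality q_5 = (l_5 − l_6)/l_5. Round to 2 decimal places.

lx = nx/n0 = nx/200: 1, 0.52, 0.22, 0.08, 0.03, 0.01, 0
q_5 = (l_5 − l_6) / l_5 = (0.01 − 0) / 0.01
     = 0.01 / 0.01 = 1 → 1.00

1.00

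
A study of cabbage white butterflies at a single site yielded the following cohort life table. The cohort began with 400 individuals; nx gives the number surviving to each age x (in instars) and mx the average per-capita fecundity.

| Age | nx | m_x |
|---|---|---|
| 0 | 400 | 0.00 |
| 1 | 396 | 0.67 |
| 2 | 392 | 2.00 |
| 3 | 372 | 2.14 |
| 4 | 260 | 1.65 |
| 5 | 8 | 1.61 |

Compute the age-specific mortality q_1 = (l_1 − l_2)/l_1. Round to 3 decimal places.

0.010

lx = nx/n0 = nx/400: 1, 0.99, 0.98, 0.93, 0.65, 0.02
q_1 = (l_1 − l_2) / l_1 = (0.99 − 0.98) / 0.99
     = 0.01 / 0.99 = 0.010101… → 0.010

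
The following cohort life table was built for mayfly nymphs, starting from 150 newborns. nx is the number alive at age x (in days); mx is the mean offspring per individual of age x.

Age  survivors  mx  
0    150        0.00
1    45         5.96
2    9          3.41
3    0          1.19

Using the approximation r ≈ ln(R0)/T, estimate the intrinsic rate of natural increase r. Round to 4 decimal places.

0.6252

lx = nx/n0 = nx/150: 1, 0.3, 0.06, 0
R0 = Σ lx·mx = 0 + 1.788 + 0.2046 + 0 = 1.9926
Σ x·lx·mx = 2.1972; T = 2.1972/1.9926 = 1.10268…
r ≈ ln(R0)/T = ln(1.9926)/1.10268… = 0.625241… → 0.6252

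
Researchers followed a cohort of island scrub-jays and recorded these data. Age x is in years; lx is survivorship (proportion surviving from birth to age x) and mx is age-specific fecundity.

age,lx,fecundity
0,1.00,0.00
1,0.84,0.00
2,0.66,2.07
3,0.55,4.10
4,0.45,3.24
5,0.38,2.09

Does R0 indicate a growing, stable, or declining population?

growing

R0 = Σ lx·mx = 0 + 0 + 1.3662 + 2.255 + 1.458 + 0.7942 = 5.8734
R0 > 1, so the population is growing.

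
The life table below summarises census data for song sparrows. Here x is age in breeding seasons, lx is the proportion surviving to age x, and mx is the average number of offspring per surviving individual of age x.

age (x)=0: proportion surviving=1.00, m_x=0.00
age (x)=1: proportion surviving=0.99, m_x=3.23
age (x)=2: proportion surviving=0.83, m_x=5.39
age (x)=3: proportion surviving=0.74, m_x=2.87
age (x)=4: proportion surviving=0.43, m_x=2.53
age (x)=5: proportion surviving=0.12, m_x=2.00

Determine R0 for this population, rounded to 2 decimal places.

11.12

lx·mx by age: 0, 3.1977, 4.4737, 2.1238, 1.0879, 0.24
R0 = Σ lx·mx = 11.1231 → 11.12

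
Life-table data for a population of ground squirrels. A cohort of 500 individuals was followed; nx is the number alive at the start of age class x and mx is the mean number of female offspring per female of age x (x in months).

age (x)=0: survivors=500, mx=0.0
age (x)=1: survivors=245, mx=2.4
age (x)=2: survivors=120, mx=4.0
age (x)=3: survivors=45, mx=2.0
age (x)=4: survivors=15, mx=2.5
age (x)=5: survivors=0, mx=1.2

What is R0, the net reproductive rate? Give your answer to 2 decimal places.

lx = nx/n0 = nx/500: 1, 0.49, 0.24, 0.09, 0.03, 0
lx·mx by age: 0, 1.176, 0.96, 0.18, 0.075, 0
R0 = Σ lx·mx = 2.391 → 2.39

2.39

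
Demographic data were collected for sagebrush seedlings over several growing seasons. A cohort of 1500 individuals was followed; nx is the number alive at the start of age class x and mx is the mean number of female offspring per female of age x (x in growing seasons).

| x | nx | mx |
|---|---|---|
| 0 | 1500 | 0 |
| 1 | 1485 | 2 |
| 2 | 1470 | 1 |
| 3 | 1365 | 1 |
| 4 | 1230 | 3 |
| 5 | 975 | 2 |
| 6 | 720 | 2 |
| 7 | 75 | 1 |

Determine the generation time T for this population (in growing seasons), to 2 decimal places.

lx = nx/n0 = nx/1500: 1, 0.99, 0.98, 0.91, 0.82, 0.65, 0.48, 0.05
lx·mx: 0, 1.98, 0.98, 0.91, 2.46, 1.3, 0.96, 0.05 → R0 = 8.64
x·lx·mx: 0, 1.98, 1.96, 2.73, 9.84, 6.5, 5.76, 0.35 → Σ = 29.12
T = 29.12 / 8.64 = 3.37037… → 3.37

3.37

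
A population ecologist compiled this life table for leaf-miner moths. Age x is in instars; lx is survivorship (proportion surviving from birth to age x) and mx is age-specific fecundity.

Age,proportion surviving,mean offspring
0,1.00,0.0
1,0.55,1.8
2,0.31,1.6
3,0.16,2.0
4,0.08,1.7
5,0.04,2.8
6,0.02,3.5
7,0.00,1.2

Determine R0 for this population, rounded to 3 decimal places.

2.124

lx·mx by age: 0, 0.99, 0.496, 0.32, 0.136, 0.112, 0.07, 0
R0 = Σ lx·mx = 2.124 → 2.124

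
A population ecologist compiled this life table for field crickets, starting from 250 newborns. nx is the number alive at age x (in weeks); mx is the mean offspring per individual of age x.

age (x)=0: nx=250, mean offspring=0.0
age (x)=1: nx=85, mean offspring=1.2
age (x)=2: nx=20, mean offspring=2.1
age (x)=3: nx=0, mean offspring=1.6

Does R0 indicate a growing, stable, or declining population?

declining

lx = nx/n0 = nx/250: 1, 0.34, 0.08, 0
R0 = Σ lx·mx = 0 + 0.408 + 0.168 + 0 = 0.576
R0 < 1, so the population is declining.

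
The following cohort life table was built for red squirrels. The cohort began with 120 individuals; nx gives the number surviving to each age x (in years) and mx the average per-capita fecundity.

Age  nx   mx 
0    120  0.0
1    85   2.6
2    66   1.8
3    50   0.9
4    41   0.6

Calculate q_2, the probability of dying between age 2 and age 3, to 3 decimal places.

0.242

lx = nx/n0 = nx/120: 1, 0.70833…, 0.55, 0.41667…, 0.34167…
q_2 = (l_2 − l_3) / l_2 = (0.55 − 0.416667…) / 0.55
     = 0.133333… / 0.55 = 0.242424… → 0.242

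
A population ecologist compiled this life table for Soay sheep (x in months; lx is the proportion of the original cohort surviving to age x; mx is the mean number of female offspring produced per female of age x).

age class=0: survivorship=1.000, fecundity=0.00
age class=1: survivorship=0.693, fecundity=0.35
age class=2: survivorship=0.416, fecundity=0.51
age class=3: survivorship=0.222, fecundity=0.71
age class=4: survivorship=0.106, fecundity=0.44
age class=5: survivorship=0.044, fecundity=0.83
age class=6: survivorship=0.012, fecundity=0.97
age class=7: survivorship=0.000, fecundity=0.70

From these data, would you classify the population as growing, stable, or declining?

declining

R0 = Σ lx·mx = 0 + 0.24255 + 0.21216 + 0.15762 + 0.04664 + 0.03652 + 0.01164 + 0 = 0.70713
R0 < 1, so the population is declining.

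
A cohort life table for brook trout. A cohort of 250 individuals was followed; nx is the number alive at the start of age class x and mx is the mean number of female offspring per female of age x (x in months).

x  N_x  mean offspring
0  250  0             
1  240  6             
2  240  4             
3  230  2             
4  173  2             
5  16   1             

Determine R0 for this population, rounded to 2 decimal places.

12.89

lx = nx/n0 = nx/250: 1, 0.96, 0.96, 0.92, 0.692, 0.064
lx·mx by age: 0, 5.76, 3.84, 1.84, 1.384, 0.064
R0 = Σ lx·mx = 12.888 → 12.89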